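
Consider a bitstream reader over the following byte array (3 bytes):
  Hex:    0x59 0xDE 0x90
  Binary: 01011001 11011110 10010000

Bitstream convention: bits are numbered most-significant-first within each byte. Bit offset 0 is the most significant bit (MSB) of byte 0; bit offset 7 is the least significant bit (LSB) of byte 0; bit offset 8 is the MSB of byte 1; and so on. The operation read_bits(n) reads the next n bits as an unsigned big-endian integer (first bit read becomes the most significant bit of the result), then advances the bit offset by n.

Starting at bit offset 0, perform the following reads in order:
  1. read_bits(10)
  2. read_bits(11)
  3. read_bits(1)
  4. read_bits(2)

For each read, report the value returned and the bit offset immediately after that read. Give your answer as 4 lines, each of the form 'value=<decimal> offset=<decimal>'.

Read 1: bits[0:10] width=10 -> value=359 (bin 0101100111); offset now 10 = byte 1 bit 2; 14 bits remain
Read 2: bits[10:21] width=11 -> value=978 (bin 01111010010); offset now 21 = byte 2 bit 5; 3 bits remain
Read 3: bits[21:22] width=1 -> value=0 (bin 0); offset now 22 = byte 2 bit 6; 2 bits remain
Read 4: bits[22:24] width=2 -> value=0 (bin 00); offset now 24 = byte 3 bit 0; 0 bits remain

Answer: value=359 offset=10
value=978 offset=21
value=0 offset=22
value=0 offset=24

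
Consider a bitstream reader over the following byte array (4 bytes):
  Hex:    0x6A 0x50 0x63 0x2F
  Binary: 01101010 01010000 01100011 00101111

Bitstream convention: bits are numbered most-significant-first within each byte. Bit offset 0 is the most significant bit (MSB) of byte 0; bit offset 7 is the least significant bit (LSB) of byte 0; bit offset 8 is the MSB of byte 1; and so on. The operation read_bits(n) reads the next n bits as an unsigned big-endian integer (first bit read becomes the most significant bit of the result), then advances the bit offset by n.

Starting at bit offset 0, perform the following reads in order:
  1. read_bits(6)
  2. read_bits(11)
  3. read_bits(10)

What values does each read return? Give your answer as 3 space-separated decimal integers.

Answer: 26 1184 793

Derivation:
Read 1: bits[0:6] width=6 -> value=26 (bin 011010); offset now 6 = byte 0 bit 6; 26 bits remain
Read 2: bits[6:17] width=11 -> value=1184 (bin 10010100000); offset now 17 = byte 2 bit 1; 15 bits remain
Read 3: bits[17:27] width=10 -> value=793 (bin 1100011001); offset now 27 = byte 3 bit 3; 5 bits remain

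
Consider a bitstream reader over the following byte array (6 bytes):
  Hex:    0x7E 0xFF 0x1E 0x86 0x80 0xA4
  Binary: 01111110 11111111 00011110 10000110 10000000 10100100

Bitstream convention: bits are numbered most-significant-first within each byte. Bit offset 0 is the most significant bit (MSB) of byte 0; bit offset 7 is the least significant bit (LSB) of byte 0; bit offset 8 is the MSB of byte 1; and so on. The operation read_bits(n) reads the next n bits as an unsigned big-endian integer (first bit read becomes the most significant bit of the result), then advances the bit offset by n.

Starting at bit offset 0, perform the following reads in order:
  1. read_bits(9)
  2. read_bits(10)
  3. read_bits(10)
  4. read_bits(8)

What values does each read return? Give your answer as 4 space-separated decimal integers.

Answer: 253 1016 976 208

Derivation:
Read 1: bits[0:9] width=9 -> value=253 (bin 011111101); offset now 9 = byte 1 bit 1; 39 bits remain
Read 2: bits[9:19] width=10 -> value=1016 (bin 1111111000); offset now 19 = byte 2 bit 3; 29 bits remain
Read 3: bits[19:29] width=10 -> value=976 (bin 1111010000); offset now 29 = byte 3 bit 5; 19 bits remain
Read 4: bits[29:37] width=8 -> value=208 (bin 11010000); offset now 37 = byte 4 bit 5; 11 bits remain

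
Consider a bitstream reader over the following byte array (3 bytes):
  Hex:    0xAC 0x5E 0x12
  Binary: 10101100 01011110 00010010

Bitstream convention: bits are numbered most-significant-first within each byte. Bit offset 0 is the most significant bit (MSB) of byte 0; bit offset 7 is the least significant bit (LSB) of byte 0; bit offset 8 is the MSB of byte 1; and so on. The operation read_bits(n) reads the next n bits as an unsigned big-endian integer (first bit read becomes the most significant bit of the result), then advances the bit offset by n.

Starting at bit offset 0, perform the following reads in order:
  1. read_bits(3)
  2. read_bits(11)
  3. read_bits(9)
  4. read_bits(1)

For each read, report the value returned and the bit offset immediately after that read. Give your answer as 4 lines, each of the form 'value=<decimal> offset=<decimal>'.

Answer: value=5 offset=3
value=791 offset=14
value=265 offset=23
value=0 offset=24

Derivation:
Read 1: bits[0:3] width=3 -> value=5 (bin 101); offset now 3 = byte 0 bit 3; 21 bits remain
Read 2: bits[3:14] width=11 -> value=791 (bin 01100010111); offset now 14 = byte 1 bit 6; 10 bits remain
Read 3: bits[14:23] width=9 -> value=265 (bin 100001001); offset now 23 = byte 2 bit 7; 1 bits remain
Read 4: bits[23:24] width=1 -> value=0 (bin 0); offset now 24 = byte 3 bit 0; 0 bits remain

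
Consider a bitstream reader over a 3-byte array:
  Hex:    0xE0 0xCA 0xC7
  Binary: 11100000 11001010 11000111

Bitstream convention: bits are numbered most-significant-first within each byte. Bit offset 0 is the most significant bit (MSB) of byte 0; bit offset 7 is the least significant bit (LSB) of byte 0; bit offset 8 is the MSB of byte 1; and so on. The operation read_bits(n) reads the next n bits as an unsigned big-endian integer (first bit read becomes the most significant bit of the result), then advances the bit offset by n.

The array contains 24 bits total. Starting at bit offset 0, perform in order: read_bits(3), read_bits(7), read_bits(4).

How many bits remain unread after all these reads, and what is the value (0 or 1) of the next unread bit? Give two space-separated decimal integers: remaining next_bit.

Read 1: bits[0:3] width=3 -> value=7 (bin 111); offset now 3 = byte 0 bit 3; 21 bits remain
Read 2: bits[3:10] width=7 -> value=3 (bin 0000011); offset now 10 = byte 1 bit 2; 14 bits remain
Read 3: bits[10:14] width=4 -> value=2 (bin 0010); offset now 14 = byte 1 bit 6; 10 bits remain

Answer: 10 1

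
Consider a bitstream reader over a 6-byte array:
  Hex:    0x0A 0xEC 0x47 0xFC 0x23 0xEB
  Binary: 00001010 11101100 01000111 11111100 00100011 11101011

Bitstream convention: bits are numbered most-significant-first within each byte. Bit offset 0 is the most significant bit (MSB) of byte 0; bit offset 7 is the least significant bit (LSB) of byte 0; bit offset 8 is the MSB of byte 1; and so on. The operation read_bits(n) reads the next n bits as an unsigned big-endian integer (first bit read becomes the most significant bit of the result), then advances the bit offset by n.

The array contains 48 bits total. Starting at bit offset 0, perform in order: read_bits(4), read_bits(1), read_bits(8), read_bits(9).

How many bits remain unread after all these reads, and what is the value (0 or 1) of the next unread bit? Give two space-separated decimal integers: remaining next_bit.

Answer: 26 1

Derivation:
Read 1: bits[0:4] width=4 -> value=0 (bin 0000); offset now 4 = byte 0 bit 4; 44 bits remain
Read 2: bits[4:5] width=1 -> value=1 (bin 1); offset now 5 = byte 0 bit 5; 43 bits remain
Read 3: bits[5:13] width=8 -> value=93 (bin 01011101); offset now 13 = byte 1 bit 5; 35 bits remain
Read 4: bits[13:22] width=9 -> value=273 (bin 100010001); offset now 22 = byte 2 bit 6; 26 bits remain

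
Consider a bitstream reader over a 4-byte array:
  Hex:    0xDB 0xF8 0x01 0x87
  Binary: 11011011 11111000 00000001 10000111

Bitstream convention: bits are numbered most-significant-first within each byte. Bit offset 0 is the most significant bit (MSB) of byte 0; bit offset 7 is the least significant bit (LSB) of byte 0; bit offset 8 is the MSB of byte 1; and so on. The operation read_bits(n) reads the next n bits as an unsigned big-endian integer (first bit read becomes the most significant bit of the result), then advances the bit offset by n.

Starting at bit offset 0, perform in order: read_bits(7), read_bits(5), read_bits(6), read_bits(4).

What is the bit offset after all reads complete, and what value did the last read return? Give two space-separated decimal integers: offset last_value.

Answer: 22 0

Derivation:
Read 1: bits[0:7] width=7 -> value=109 (bin 1101101); offset now 7 = byte 0 bit 7; 25 bits remain
Read 2: bits[7:12] width=5 -> value=31 (bin 11111); offset now 12 = byte 1 bit 4; 20 bits remain
Read 3: bits[12:18] width=6 -> value=32 (bin 100000); offset now 18 = byte 2 bit 2; 14 bits remain
Read 4: bits[18:22] width=4 -> value=0 (bin 0000); offset now 22 = byte 2 bit 6; 10 bits remain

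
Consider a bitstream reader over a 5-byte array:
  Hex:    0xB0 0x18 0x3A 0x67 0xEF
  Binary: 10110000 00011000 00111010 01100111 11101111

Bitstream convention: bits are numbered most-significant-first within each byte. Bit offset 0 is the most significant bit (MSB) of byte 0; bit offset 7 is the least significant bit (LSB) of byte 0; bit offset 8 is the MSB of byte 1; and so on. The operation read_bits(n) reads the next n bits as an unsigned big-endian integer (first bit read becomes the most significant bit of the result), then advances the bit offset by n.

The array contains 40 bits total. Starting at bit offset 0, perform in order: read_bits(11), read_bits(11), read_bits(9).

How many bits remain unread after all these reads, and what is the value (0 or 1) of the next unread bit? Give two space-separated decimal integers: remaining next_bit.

Answer: 9 1

Derivation:
Read 1: bits[0:11] width=11 -> value=1408 (bin 10110000000); offset now 11 = byte 1 bit 3; 29 bits remain
Read 2: bits[11:22] width=11 -> value=1550 (bin 11000001110); offset now 22 = byte 2 bit 6; 18 bits remain
Read 3: bits[22:31] width=9 -> value=307 (bin 100110011); offset now 31 = byte 3 bit 7; 9 bits remain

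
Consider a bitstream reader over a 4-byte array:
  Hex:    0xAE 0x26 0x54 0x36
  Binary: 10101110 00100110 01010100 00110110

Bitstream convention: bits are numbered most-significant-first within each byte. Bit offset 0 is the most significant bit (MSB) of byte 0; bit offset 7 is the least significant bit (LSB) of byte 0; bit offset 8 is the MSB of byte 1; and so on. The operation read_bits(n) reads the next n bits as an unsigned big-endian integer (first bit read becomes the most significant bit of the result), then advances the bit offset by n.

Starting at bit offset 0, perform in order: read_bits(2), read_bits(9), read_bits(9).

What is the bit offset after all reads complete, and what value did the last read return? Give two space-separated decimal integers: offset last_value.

Read 1: bits[0:2] width=2 -> value=2 (bin 10); offset now 2 = byte 0 bit 2; 30 bits remain
Read 2: bits[2:11] width=9 -> value=369 (bin 101110001); offset now 11 = byte 1 bit 3; 21 bits remain
Read 3: bits[11:20] width=9 -> value=101 (bin 001100101); offset now 20 = byte 2 bit 4; 12 bits remain

Answer: 20 101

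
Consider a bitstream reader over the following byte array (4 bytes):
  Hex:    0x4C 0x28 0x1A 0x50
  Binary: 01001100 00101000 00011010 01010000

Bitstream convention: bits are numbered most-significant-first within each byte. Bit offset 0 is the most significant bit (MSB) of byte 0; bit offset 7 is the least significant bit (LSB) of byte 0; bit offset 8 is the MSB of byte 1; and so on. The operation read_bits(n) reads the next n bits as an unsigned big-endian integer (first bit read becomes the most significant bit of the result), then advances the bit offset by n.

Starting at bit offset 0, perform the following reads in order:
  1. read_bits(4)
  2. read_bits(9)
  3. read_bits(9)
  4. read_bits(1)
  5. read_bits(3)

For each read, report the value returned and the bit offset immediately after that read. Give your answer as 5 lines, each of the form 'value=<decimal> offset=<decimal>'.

Read 1: bits[0:4] width=4 -> value=4 (bin 0100); offset now 4 = byte 0 bit 4; 28 bits remain
Read 2: bits[4:13] width=9 -> value=389 (bin 110000101); offset now 13 = byte 1 bit 5; 19 bits remain
Read 3: bits[13:22] width=9 -> value=6 (bin 000000110); offset now 22 = byte 2 bit 6; 10 bits remain
Read 4: bits[22:23] width=1 -> value=1 (bin 1); offset now 23 = byte 2 bit 7; 9 bits remain
Read 5: bits[23:26] width=3 -> value=1 (bin 001); offset now 26 = byte 3 bit 2; 6 bits remain

Answer: value=4 offset=4
value=389 offset=13
value=6 offset=22
value=1 offset=23
value=1 offset=26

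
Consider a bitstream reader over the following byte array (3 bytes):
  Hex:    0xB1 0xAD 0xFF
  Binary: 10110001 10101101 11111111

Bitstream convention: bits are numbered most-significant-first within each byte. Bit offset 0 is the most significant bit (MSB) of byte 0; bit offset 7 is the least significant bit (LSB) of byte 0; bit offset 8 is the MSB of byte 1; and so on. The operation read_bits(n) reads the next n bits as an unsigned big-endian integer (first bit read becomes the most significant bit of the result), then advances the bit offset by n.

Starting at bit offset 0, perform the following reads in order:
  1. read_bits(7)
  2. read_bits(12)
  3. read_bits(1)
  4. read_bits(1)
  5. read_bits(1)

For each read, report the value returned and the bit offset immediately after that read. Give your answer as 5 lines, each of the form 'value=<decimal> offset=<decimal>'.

Answer: value=88 offset=7
value=3439 offset=19
value=1 offset=20
value=1 offset=21
value=1 offset=22

Derivation:
Read 1: bits[0:7] width=7 -> value=88 (bin 1011000); offset now 7 = byte 0 bit 7; 17 bits remain
Read 2: bits[7:19] width=12 -> value=3439 (bin 110101101111); offset now 19 = byte 2 bit 3; 5 bits remain
Read 3: bits[19:20] width=1 -> value=1 (bin 1); offset now 20 = byte 2 bit 4; 4 bits remain
Read 4: bits[20:21] width=1 -> value=1 (bin 1); offset now 21 = byte 2 bit 5; 3 bits remain
Read 5: bits[21:22] width=1 -> value=1 (bin 1); offset now 22 = byte 2 bit 6; 2 bits remain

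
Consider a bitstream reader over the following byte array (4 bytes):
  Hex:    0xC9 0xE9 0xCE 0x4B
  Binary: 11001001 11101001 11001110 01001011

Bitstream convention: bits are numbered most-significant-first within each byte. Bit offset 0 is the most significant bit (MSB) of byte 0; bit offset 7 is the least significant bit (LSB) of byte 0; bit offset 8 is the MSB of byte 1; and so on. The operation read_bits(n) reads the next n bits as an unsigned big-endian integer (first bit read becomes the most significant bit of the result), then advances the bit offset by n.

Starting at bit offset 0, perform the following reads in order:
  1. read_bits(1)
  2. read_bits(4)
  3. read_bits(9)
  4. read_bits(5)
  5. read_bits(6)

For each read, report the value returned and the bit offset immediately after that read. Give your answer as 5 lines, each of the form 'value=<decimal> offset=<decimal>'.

Answer: value=1 offset=1
value=9 offset=5
value=122 offset=14
value=14 offset=19
value=28 offset=25

Derivation:
Read 1: bits[0:1] width=1 -> value=1 (bin 1); offset now 1 = byte 0 bit 1; 31 bits remain
Read 2: bits[1:5] width=4 -> value=9 (bin 1001); offset now 5 = byte 0 bit 5; 27 bits remain
Read 3: bits[5:14] width=9 -> value=122 (bin 001111010); offset now 14 = byte 1 bit 6; 18 bits remain
Read 4: bits[14:19] width=5 -> value=14 (bin 01110); offset now 19 = byte 2 bit 3; 13 bits remain
Read 5: bits[19:25] width=6 -> value=28 (bin 011100); offset now 25 = byte 3 bit 1; 7 bits remain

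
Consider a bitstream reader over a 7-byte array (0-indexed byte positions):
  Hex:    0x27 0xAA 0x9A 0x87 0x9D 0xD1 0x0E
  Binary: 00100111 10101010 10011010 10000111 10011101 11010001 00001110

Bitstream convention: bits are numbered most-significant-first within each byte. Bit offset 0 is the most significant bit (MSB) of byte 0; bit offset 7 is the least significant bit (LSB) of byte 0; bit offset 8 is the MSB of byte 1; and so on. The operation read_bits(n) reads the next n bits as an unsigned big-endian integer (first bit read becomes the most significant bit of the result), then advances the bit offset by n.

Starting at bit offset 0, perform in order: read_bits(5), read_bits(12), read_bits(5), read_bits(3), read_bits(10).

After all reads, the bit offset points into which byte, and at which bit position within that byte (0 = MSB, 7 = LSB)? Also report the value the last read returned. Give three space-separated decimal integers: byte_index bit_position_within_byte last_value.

Read 1: bits[0:5] width=5 -> value=4 (bin 00100); offset now 5 = byte 0 bit 5; 51 bits remain
Read 2: bits[5:17] width=12 -> value=3925 (bin 111101010101); offset now 17 = byte 2 bit 1; 39 bits remain
Read 3: bits[17:22] width=5 -> value=6 (bin 00110); offset now 22 = byte 2 bit 6; 34 bits remain
Read 4: bits[22:25] width=3 -> value=5 (bin 101); offset now 25 = byte 3 bit 1; 31 bits remain
Read 5: bits[25:35] width=10 -> value=60 (bin 0000111100); offset now 35 = byte 4 bit 3; 21 bits remain

Answer: 4 3 60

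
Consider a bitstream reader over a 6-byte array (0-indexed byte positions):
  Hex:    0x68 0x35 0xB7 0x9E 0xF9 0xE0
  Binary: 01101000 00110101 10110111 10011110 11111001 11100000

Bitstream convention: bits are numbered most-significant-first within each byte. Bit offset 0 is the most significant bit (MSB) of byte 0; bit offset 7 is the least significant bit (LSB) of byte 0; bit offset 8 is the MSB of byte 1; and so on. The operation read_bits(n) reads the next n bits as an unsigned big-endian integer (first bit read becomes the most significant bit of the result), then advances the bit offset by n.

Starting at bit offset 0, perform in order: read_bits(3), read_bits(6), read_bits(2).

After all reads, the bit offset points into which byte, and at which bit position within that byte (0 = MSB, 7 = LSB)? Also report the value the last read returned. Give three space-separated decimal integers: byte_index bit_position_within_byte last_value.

Answer: 1 3 1

Derivation:
Read 1: bits[0:3] width=3 -> value=3 (bin 011); offset now 3 = byte 0 bit 3; 45 bits remain
Read 2: bits[3:9] width=6 -> value=16 (bin 010000); offset now 9 = byte 1 bit 1; 39 bits remain
Read 3: bits[9:11] width=2 -> value=1 (bin 01); offset now 11 = byte 1 bit 3; 37 bits remain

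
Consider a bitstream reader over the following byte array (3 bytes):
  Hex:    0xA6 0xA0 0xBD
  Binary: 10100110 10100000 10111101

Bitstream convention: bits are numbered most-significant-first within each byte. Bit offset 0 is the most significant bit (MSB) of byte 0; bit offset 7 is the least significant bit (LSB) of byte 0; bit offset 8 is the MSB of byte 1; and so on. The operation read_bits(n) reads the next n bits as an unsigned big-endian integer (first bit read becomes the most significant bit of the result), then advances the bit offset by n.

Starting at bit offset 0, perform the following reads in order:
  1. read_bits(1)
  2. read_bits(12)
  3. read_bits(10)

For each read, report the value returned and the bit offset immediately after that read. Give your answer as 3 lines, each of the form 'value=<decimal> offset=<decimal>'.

Read 1: bits[0:1] width=1 -> value=1 (bin 1); offset now 1 = byte 0 bit 1; 23 bits remain
Read 2: bits[1:13] width=12 -> value=1236 (bin 010011010100); offset now 13 = byte 1 bit 5; 11 bits remain
Read 3: bits[13:23] width=10 -> value=94 (bin 0001011110); offset now 23 = byte 2 bit 7; 1 bits remain

Answer: value=1 offset=1
value=1236 offset=13
value=94 offset=23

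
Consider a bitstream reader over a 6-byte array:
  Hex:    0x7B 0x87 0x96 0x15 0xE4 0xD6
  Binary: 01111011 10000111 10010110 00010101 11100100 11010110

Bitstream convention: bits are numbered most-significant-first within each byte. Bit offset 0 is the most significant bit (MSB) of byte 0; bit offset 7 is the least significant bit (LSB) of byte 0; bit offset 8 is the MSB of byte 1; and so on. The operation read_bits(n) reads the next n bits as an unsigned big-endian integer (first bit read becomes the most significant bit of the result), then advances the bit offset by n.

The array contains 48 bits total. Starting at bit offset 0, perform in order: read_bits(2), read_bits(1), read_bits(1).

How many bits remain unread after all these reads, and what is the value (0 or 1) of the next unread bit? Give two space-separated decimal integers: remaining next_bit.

Answer: 44 1

Derivation:
Read 1: bits[0:2] width=2 -> value=1 (bin 01); offset now 2 = byte 0 bit 2; 46 bits remain
Read 2: bits[2:3] width=1 -> value=1 (bin 1); offset now 3 = byte 0 bit 3; 45 bits remain
Read 3: bits[3:4] width=1 -> value=1 (bin 1); offset now 4 = byte 0 bit 4; 44 bits remain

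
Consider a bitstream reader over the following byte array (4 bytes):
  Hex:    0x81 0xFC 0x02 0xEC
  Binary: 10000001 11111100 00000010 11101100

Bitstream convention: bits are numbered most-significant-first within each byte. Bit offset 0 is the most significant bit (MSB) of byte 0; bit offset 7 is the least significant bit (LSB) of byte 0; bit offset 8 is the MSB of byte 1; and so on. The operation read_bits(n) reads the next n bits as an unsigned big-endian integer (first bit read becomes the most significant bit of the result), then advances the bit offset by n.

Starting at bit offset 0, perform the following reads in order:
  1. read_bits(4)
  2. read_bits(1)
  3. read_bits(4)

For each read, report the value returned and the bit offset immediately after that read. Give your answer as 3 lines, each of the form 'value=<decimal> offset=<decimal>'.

Answer: value=8 offset=4
value=0 offset=5
value=3 offset=9

Derivation:
Read 1: bits[0:4] width=4 -> value=8 (bin 1000); offset now 4 = byte 0 bit 4; 28 bits remain
Read 2: bits[4:5] width=1 -> value=0 (bin 0); offset now 5 = byte 0 bit 5; 27 bits remain
Read 3: bits[5:9] width=4 -> value=3 (bin 0011); offset now 9 = byte 1 bit 1; 23 bits remain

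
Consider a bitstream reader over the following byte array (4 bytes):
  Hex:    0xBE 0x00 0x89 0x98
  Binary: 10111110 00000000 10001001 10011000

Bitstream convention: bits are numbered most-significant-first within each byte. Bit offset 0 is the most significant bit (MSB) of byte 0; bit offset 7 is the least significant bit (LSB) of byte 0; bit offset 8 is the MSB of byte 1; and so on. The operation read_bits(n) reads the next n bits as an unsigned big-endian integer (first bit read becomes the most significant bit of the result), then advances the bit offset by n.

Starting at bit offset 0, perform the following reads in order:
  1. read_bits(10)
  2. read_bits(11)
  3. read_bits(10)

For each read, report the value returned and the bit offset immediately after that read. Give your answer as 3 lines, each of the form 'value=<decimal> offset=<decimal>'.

Answer: value=760 offset=10
value=17 offset=21
value=204 offset=31

Derivation:
Read 1: bits[0:10] width=10 -> value=760 (bin 1011111000); offset now 10 = byte 1 bit 2; 22 bits remain
Read 2: bits[10:21] width=11 -> value=17 (bin 00000010001); offset now 21 = byte 2 bit 5; 11 bits remain
Read 3: bits[21:31] width=10 -> value=204 (bin 0011001100); offset now 31 = byte 3 bit 7; 1 bits remain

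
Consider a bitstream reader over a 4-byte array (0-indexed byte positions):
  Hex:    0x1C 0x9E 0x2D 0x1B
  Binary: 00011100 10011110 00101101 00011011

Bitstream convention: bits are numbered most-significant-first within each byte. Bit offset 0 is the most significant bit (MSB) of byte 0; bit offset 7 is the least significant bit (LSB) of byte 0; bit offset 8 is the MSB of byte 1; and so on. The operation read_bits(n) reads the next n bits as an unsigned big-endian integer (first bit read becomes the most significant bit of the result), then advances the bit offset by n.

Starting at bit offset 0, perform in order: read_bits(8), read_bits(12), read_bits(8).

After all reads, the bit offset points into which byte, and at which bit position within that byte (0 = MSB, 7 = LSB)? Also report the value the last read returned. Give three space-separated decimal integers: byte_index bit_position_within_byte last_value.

Answer: 3 4 209

Derivation:
Read 1: bits[0:8] width=8 -> value=28 (bin 00011100); offset now 8 = byte 1 bit 0; 24 bits remain
Read 2: bits[8:20] width=12 -> value=2530 (bin 100111100010); offset now 20 = byte 2 bit 4; 12 bits remain
Read 3: bits[20:28] width=8 -> value=209 (bin 11010001); offset now 28 = byte 3 bit 4; 4 bits remain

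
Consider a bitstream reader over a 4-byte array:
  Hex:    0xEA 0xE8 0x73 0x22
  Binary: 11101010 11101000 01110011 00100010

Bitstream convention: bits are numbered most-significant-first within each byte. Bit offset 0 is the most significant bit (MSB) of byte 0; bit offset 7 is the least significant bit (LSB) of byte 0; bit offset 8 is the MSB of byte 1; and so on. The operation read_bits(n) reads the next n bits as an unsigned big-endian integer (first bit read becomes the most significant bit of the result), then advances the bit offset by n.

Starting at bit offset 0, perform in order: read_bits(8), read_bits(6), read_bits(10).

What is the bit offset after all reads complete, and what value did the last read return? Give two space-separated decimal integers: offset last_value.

Read 1: bits[0:8] width=8 -> value=234 (bin 11101010); offset now 8 = byte 1 bit 0; 24 bits remain
Read 2: bits[8:14] width=6 -> value=58 (bin 111010); offset now 14 = byte 1 bit 6; 18 bits remain
Read 3: bits[14:24] width=10 -> value=115 (bin 0001110011); offset now 24 = byte 3 bit 0; 8 bits remain

Answer: 24 115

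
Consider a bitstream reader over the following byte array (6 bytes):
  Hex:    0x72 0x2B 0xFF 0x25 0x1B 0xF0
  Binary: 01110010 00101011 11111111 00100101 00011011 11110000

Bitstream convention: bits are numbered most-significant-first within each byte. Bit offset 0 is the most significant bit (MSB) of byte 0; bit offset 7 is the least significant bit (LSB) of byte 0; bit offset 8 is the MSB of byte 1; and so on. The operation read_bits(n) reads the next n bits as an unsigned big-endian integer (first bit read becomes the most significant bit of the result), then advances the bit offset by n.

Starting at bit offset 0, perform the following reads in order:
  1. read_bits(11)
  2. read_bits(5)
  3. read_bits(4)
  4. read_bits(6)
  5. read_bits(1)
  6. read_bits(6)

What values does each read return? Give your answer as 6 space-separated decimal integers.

Answer: 913 11 15 60 1 10

Derivation:
Read 1: bits[0:11] width=11 -> value=913 (bin 01110010001); offset now 11 = byte 1 bit 3; 37 bits remain
Read 2: bits[11:16] width=5 -> value=11 (bin 01011); offset now 16 = byte 2 bit 0; 32 bits remain
Read 3: bits[16:20] width=4 -> value=15 (bin 1111); offset now 20 = byte 2 bit 4; 28 bits remain
Read 4: bits[20:26] width=6 -> value=60 (bin 111100); offset now 26 = byte 3 bit 2; 22 bits remain
Read 5: bits[26:27] width=1 -> value=1 (bin 1); offset now 27 = byte 3 bit 3; 21 bits remain
Read 6: bits[27:33] width=6 -> value=10 (bin 001010); offset now 33 = byte 4 bit 1; 15 bits remain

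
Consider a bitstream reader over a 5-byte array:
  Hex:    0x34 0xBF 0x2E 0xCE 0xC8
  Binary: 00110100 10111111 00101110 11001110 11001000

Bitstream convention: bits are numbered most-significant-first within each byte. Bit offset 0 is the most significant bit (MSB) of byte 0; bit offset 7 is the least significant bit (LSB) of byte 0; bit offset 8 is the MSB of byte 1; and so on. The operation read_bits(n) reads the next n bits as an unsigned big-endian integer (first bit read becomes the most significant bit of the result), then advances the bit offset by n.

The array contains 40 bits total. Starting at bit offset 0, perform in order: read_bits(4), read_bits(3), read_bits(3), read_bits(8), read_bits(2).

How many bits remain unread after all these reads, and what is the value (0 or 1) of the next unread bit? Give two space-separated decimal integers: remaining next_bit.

Answer: 20 1

Derivation:
Read 1: bits[0:4] width=4 -> value=3 (bin 0011); offset now 4 = byte 0 bit 4; 36 bits remain
Read 2: bits[4:7] width=3 -> value=2 (bin 010); offset now 7 = byte 0 bit 7; 33 bits remain
Read 3: bits[7:10] width=3 -> value=2 (bin 010); offset now 10 = byte 1 bit 2; 30 bits remain
Read 4: bits[10:18] width=8 -> value=252 (bin 11111100); offset now 18 = byte 2 bit 2; 22 bits remain
Read 5: bits[18:20] width=2 -> value=2 (bin 10); offset now 20 = byte 2 bit 4; 20 bits remain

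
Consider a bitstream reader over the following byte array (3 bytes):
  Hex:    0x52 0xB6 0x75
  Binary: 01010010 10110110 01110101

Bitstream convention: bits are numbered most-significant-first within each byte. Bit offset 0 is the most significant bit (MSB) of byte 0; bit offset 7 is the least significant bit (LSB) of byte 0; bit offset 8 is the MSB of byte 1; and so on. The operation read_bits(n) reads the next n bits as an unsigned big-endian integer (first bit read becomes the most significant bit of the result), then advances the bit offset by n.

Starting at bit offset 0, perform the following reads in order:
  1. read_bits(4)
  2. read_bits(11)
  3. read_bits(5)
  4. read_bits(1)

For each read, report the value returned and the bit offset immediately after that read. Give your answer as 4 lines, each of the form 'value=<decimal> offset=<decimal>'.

Answer: value=5 offset=4
value=347 offset=15
value=7 offset=20
value=0 offset=21

Derivation:
Read 1: bits[0:4] width=4 -> value=5 (bin 0101); offset now 4 = byte 0 bit 4; 20 bits remain
Read 2: bits[4:15] width=11 -> value=347 (bin 00101011011); offset now 15 = byte 1 bit 7; 9 bits remain
Read 3: bits[15:20] width=5 -> value=7 (bin 00111); offset now 20 = byte 2 bit 4; 4 bits remain
Read 4: bits[20:21] width=1 -> value=0 (bin 0); offset now 21 = byte 2 bit 5; 3 bits remain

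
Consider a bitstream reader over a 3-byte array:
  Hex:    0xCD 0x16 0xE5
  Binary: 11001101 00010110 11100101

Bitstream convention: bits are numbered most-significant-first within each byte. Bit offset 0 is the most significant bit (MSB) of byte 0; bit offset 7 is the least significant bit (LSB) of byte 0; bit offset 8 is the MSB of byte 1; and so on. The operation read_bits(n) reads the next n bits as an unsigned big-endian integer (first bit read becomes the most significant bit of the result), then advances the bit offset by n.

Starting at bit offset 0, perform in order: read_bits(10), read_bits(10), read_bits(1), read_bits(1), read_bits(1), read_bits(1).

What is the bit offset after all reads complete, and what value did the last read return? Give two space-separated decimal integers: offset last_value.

Read 1: bits[0:10] width=10 -> value=820 (bin 1100110100); offset now 10 = byte 1 bit 2; 14 bits remain
Read 2: bits[10:20] width=10 -> value=366 (bin 0101101110); offset now 20 = byte 2 bit 4; 4 bits remain
Read 3: bits[20:21] width=1 -> value=0 (bin 0); offset now 21 = byte 2 bit 5; 3 bits remain
Read 4: bits[21:22] width=1 -> value=1 (bin 1); offset now 22 = byte 2 bit 6; 2 bits remain
Read 5: bits[22:23] width=1 -> value=0 (bin 0); offset now 23 = byte 2 bit 7; 1 bits remain
Read 6: bits[23:24] width=1 -> value=1 (bin 1); offset now 24 = byte 3 bit 0; 0 bits remain

Answer: 24 1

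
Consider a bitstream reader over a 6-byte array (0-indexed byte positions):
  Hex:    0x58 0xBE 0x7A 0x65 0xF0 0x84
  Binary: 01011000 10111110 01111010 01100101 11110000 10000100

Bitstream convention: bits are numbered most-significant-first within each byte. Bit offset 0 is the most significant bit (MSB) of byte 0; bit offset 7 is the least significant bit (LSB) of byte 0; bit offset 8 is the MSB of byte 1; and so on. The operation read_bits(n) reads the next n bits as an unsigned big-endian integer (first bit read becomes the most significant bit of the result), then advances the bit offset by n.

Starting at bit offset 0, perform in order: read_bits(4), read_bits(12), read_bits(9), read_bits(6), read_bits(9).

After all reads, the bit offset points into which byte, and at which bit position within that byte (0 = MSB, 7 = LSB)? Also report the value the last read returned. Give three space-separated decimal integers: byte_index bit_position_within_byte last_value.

Read 1: bits[0:4] width=4 -> value=5 (bin 0101); offset now 4 = byte 0 bit 4; 44 bits remain
Read 2: bits[4:16] width=12 -> value=2238 (bin 100010111110); offset now 16 = byte 2 bit 0; 32 bits remain
Read 3: bits[16:25] width=9 -> value=244 (bin 011110100); offset now 25 = byte 3 bit 1; 23 bits remain
Read 4: bits[25:31] width=6 -> value=50 (bin 110010); offset now 31 = byte 3 bit 7; 17 bits remain
Read 5: bits[31:40] width=9 -> value=496 (bin 111110000); offset now 40 = byte 5 bit 0; 8 bits remain

Answer: 5 0 496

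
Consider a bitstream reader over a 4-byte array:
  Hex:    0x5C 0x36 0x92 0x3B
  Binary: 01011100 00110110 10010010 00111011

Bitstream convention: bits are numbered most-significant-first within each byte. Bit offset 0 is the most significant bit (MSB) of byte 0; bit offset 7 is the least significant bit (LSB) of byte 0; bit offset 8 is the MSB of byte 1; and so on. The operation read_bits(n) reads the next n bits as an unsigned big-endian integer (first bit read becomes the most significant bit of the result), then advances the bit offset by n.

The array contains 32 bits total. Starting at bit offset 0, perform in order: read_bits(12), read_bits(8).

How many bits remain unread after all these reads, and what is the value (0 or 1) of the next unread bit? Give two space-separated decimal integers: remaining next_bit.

Read 1: bits[0:12] width=12 -> value=1475 (bin 010111000011); offset now 12 = byte 1 bit 4; 20 bits remain
Read 2: bits[12:20] width=8 -> value=105 (bin 01101001); offset now 20 = byte 2 bit 4; 12 bits remain

Answer: 12 0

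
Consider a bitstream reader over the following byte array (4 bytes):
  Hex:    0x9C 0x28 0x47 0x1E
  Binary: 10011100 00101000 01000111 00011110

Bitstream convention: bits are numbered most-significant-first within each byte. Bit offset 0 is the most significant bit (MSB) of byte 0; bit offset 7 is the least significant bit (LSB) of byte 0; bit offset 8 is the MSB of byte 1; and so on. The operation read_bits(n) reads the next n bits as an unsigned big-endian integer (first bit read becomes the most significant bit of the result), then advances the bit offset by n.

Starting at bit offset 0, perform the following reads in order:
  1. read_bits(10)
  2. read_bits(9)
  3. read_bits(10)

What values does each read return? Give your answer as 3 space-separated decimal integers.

Answer: 624 322 227

Derivation:
Read 1: bits[0:10] width=10 -> value=624 (bin 1001110000); offset now 10 = byte 1 bit 2; 22 bits remain
Read 2: bits[10:19] width=9 -> value=322 (bin 101000010); offset now 19 = byte 2 bit 3; 13 bits remain
Read 3: bits[19:29] width=10 -> value=227 (bin 0011100011); offset now 29 = byte 3 bit 5; 3 bits remain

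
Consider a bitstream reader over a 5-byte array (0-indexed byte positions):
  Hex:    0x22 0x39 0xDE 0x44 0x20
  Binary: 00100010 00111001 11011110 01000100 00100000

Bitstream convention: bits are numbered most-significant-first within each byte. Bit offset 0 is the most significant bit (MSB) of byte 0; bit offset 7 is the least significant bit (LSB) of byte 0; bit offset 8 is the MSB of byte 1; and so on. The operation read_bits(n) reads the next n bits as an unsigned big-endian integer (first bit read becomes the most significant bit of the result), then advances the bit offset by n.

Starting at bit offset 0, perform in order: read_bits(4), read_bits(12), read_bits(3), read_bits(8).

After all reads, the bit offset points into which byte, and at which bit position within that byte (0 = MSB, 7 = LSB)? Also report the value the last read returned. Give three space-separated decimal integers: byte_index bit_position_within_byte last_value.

Read 1: bits[0:4] width=4 -> value=2 (bin 0010); offset now 4 = byte 0 bit 4; 36 bits remain
Read 2: bits[4:16] width=12 -> value=569 (bin 001000111001); offset now 16 = byte 2 bit 0; 24 bits remain
Read 3: bits[16:19] width=3 -> value=6 (bin 110); offset now 19 = byte 2 bit 3; 21 bits remain
Read 4: bits[19:27] width=8 -> value=242 (bin 11110010); offset now 27 = byte 3 bit 3; 13 bits remain

Answer: 3 3 242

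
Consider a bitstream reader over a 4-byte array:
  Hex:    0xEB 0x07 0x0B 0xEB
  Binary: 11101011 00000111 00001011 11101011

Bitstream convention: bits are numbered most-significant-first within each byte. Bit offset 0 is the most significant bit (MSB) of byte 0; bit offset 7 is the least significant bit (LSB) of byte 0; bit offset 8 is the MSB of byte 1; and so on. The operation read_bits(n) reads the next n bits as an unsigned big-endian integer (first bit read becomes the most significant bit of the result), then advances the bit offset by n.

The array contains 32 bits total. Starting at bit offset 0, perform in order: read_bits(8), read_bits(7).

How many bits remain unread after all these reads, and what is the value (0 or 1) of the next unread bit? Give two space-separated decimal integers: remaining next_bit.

Read 1: bits[0:8] width=8 -> value=235 (bin 11101011); offset now 8 = byte 1 bit 0; 24 bits remain
Read 2: bits[8:15] width=7 -> value=3 (bin 0000011); offset now 15 = byte 1 bit 7; 17 bits remain

Answer: 17 1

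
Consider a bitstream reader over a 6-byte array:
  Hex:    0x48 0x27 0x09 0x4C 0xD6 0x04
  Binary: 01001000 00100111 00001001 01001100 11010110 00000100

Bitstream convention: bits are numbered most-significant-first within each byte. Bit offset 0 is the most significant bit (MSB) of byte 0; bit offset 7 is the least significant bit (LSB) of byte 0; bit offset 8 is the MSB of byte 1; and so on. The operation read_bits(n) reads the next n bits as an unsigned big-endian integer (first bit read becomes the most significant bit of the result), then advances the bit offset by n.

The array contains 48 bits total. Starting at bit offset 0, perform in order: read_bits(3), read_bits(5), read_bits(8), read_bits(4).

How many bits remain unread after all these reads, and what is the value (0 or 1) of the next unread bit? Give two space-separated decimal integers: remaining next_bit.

Answer: 28 1

Derivation:
Read 1: bits[0:3] width=3 -> value=2 (bin 010); offset now 3 = byte 0 bit 3; 45 bits remain
Read 2: bits[3:8] width=5 -> value=8 (bin 01000); offset now 8 = byte 1 bit 0; 40 bits remain
Read 3: bits[8:16] width=8 -> value=39 (bin 00100111); offset now 16 = byte 2 bit 0; 32 bits remain
Read 4: bits[16:20] width=4 -> value=0 (bin 0000); offset now 20 = byte 2 bit 4; 28 bits remain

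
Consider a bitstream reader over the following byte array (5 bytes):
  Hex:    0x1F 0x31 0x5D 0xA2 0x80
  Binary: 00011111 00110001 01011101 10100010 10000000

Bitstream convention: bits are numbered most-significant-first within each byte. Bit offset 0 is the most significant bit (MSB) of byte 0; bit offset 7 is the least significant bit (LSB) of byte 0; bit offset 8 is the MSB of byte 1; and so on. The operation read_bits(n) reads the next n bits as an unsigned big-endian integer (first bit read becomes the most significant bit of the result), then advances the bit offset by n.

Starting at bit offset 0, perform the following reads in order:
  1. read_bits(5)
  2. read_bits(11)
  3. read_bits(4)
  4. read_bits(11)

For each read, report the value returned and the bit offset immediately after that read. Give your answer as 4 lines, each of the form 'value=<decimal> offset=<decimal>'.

Read 1: bits[0:5] width=5 -> value=3 (bin 00011); offset now 5 = byte 0 bit 5; 35 bits remain
Read 2: bits[5:16] width=11 -> value=1841 (bin 11100110001); offset now 16 = byte 2 bit 0; 24 bits remain
Read 3: bits[16:20] width=4 -> value=5 (bin 0101); offset now 20 = byte 2 bit 4; 20 bits remain
Read 4: bits[20:31] width=11 -> value=1745 (bin 11011010001); offset now 31 = byte 3 bit 7; 9 bits remain

Answer: value=3 offset=5
value=1841 offset=16
value=5 offset=20
value=1745 offset=31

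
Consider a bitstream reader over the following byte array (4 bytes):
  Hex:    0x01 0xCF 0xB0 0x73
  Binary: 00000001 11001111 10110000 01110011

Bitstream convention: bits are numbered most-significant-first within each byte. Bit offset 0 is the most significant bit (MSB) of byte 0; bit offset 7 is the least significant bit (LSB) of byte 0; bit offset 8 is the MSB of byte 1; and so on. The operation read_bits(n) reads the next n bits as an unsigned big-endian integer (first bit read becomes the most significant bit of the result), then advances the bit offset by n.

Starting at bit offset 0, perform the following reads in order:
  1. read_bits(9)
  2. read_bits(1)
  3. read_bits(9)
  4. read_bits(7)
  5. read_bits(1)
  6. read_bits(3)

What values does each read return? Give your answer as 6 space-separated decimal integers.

Answer: 3 1 125 65 1 4

Derivation:
Read 1: bits[0:9] width=9 -> value=3 (bin 000000011); offset now 9 = byte 1 bit 1; 23 bits remain
Read 2: bits[9:10] width=1 -> value=1 (bin 1); offset now 10 = byte 1 bit 2; 22 bits remain
Read 3: bits[10:19] width=9 -> value=125 (bin 001111101); offset now 19 = byte 2 bit 3; 13 bits remain
Read 4: bits[19:26] width=7 -> value=65 (bin 1000001); offset now 26 = byte 3 bit 2; 6 bits remain
Read 5: bits[26:27] width=1 -> value=1 (bin 1); offset now 27 = byte 3 bit 3; 5 bits remain
Read 6: bits[27:30] width=3 -> value=4 (bin 100); offset now 30 = byte 3 bit 6; 2 bits remain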